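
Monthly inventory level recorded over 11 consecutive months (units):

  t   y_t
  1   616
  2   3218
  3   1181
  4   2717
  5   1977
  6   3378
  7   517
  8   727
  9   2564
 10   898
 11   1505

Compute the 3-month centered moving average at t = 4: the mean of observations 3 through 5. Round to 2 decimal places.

1958.33

Sum of periods 3–5: 1181 + 2717 + 1977 = 5875
Divide by 3: 5875 / 3 = 1958.33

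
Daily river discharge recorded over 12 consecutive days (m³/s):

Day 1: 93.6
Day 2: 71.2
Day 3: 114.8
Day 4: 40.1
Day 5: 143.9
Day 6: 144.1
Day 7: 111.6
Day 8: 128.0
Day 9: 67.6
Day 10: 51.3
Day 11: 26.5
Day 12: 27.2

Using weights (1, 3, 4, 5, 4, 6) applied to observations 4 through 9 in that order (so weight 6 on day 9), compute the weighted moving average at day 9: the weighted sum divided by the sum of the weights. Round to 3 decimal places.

109.730

Weighted sum: 1·40.1 + 3·143.9 + 4·144.1 + 5·111.6 + 4·128.0 + 6·67.6 = 40.1 + 431.7 + 576.4 + 558.0 + 512.0 + 405.6 = 2523.8
Weight total: 1 + 3 + 4 + 5 + 4 + 6 = 23
WMA = 2523.8 / 23 = 109.730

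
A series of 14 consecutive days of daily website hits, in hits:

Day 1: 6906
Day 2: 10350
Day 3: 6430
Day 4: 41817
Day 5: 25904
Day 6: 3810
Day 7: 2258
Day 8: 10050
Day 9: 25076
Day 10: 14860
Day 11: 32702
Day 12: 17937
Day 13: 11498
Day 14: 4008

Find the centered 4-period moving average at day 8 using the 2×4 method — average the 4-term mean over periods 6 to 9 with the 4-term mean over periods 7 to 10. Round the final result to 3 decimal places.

Sum over 6–9: 3810 + 2258 + 10050 + 25076 = 41194
Sum over 7–10: 2258 + 10050 + 25076 + 14860 = 52244
CMA at t=8 = (41194 + 52244) / (2·4) = 93438 / 8 = 11679.750

11679.750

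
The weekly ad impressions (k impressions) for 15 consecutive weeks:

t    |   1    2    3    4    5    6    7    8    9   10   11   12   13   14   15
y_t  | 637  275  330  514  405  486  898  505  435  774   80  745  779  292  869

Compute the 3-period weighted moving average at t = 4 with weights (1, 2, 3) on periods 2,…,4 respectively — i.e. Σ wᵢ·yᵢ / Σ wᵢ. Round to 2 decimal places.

Weighted sum: 1·275 + 2·330 + 3·514 = 275 + 660 + 1542 = 2477
Weight total: 1 + 2 + 3 = 6
WMA = 2477 / 6 = 412.83

412.83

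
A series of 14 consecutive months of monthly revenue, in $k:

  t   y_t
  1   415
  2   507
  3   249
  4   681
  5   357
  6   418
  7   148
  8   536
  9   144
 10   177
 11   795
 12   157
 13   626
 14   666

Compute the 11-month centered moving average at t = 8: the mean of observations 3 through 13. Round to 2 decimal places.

389.82

Sum of periods 3–13: 249 + 681 + 357 + 418 + 148 + 536 + 144 + 177 + 795 + 157 + 626 = 4288
Divide by 11: 4288 / 11 = 389.82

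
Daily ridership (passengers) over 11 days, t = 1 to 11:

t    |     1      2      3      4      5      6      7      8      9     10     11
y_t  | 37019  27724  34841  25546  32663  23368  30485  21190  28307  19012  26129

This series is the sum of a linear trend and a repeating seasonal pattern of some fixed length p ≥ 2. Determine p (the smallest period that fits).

2

First differences y_{t+1} − y_t: -9295, 7117, -9295, 7117, -9295, 7117, …
The difference pattern repeats every 2 terms and not for any smaller step, so p = 2.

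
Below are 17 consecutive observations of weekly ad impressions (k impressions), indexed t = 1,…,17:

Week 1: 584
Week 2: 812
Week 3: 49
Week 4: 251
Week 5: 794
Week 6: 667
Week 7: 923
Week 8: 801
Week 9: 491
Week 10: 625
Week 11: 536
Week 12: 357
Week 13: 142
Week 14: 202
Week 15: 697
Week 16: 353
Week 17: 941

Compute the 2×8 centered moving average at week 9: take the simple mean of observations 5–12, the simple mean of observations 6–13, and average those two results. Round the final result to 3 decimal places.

Sum over 5–12: 794 + 667 + 923 + 801 + 491 + 625 + 536 + 357 = 5194
Sum over 6–13: 667 + 923 + 801 + 491 + 625 + 536 + 357 + 142 = 4542
CMA at t=9 = (5194 + 4542) / (2·8) = 9736 / 16 = 608.500

608.500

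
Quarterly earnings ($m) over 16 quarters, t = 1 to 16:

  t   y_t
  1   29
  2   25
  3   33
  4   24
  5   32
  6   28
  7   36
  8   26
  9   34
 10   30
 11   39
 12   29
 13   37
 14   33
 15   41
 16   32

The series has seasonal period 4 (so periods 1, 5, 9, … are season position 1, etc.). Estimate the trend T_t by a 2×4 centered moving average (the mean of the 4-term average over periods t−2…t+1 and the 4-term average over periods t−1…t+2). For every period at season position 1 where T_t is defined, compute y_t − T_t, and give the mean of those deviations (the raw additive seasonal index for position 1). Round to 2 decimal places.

2.25

Season position 1 occurs at t = 5, 9, 13 (where T_t is defined).
t=5: T_5 = 29.6250; y_5 − T_5 = 32 − 29.6250 = 2.3750
t=9: T_9 = 31.8750; y_9 − T_9 = 34 − 31.8750 = 2.1250
t=13: T_13 = 34.7500; y_13 − T_13 = 37 − 34.7500 = 2.2500
Mean deviation: (2.3750 + 2.1250 + 2.2500) / 3 = 2.25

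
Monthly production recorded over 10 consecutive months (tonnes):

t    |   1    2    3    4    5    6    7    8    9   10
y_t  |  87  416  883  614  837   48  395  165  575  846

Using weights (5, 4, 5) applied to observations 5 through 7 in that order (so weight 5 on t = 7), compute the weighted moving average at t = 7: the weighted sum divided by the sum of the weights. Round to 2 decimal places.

453.71

Weighted sum: 5·837 + 4·48 + 5·395 = 4185 + 192 + 1975 = 6352
Weight total: 5 + 4 + 5 = 14
WMA = 6352 / 14 = 453.71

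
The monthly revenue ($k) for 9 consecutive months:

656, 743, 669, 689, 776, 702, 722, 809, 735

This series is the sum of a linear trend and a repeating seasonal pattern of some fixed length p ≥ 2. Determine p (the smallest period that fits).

3

First differences y_{t+1} − y_t: 87, -74, 20, 87, -74, 20, 87, -74, …
The difference pattern repeats every 3 terms and not for any smaller step, so p = 3.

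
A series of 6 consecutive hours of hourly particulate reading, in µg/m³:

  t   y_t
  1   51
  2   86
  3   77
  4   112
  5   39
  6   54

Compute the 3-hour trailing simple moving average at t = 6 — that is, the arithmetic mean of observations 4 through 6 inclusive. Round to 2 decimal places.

Sum of periods 4–6: 112 + 39 + 54 = 205
Divide by 3: 205 / 3 = 68.33

68.33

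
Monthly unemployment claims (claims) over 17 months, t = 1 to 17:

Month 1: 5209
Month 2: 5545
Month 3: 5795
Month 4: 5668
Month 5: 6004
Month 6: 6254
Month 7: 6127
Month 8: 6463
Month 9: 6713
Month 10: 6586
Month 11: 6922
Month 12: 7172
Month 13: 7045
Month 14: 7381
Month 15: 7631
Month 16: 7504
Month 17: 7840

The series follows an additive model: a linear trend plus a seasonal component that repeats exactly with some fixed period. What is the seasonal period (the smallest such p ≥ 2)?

3

First differences y_{t+1} − y_t: 336, 250, -127, 336, 250, -127, 336, 250, …
The difference pattern repeats every 3 terms and not for any smaller step, so p = 3.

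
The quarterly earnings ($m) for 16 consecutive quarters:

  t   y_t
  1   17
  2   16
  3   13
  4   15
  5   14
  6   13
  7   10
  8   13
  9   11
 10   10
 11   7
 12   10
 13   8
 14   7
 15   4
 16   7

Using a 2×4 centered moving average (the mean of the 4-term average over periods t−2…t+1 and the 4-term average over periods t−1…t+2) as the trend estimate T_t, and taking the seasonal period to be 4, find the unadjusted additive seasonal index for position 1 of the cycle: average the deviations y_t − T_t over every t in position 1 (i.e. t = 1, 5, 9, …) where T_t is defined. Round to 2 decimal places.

Season position 1 occurs at t = 5, 9, 13 (where T_t is defined).
t=5: T_5 = 13.3750; y_5 − T_5 = 14 − 13.3750 = 0.6250
t=9: T_9 = 10.6250; y_9 − T_9 = 11 − 10.6250 = 0.3750
t=13: T_13 = 7.6250; y_13 − T_13 = 8 − 7.6250 = 0.3750
Mean deviation: (0.6250 + 0.3750 + 0.3750) / 3 = 0.46

0.46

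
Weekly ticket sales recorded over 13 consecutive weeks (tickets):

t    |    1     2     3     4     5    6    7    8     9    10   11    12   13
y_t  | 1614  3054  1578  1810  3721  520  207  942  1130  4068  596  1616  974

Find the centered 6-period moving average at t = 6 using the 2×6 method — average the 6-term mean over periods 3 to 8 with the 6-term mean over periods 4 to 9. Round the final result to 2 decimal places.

Sum over 3–8: 1578 + 1810 + 3721 + 520 + 207 + 942 = 8778
Sum over 4–9: 1810 + 3721 + 520 + 207 + 942 + 1130 = 8330
CMA at t=6 = (8778 + 8330) / (2·6) = 17108 / 12 = 1425.67

1425.67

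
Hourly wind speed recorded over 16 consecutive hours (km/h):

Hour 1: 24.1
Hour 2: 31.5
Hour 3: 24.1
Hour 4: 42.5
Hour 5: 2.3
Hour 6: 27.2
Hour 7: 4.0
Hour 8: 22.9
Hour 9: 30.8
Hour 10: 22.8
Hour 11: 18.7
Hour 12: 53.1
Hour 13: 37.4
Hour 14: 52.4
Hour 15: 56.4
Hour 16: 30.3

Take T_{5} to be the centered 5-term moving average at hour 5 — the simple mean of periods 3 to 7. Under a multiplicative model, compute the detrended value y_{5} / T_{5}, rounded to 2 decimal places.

0.11

Trend T_5 = (24.1 + 42.5 + 2.3 + 27.2 + 4.0) / 5 = 100.1/5 = 20.0200
Ratio to trend: 2.3 / 20.0200 = 0.11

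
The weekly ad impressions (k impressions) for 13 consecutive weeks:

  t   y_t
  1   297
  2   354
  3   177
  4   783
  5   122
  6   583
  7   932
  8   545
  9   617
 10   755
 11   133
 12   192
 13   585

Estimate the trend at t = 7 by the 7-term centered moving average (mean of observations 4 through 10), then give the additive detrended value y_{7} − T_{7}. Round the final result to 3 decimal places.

Trend T_7 = (783 + 122 + 583 + 932 + 545 + 617 + 755) / 7 = 4337/7 = 619.57143
Detrended value: 932 − 619.57143 = 312.429

312.429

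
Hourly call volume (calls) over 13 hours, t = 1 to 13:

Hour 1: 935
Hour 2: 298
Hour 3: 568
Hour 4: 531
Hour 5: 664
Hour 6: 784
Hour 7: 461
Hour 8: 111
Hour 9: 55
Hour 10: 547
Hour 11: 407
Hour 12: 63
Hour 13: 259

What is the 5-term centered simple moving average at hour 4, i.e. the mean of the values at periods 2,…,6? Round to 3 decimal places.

569.000

Sum of periods 2–6: 298 + 568 + 531 + 664 + 784 = 2845
Divide by 5: 2845 / 5 = 569.000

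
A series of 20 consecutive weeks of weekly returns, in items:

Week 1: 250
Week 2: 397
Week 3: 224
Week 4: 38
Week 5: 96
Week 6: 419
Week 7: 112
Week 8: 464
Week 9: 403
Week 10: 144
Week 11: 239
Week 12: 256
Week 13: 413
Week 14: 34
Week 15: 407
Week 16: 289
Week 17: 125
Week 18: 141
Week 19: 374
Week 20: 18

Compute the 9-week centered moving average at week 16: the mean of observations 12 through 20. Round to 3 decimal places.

228.556

Sum of periods 12–20: 256 + 413 + 34 + 407 + 289 + 125 + 141 + 374 + 18 = 2057
Divide by 9: 2057 / 9 = 228.556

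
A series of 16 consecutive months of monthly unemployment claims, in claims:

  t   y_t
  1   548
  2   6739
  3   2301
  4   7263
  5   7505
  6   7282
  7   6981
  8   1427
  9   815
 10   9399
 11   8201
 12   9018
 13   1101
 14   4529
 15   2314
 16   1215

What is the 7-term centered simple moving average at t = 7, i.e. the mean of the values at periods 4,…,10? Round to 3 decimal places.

Sum of periods 4–10: 7263 + 7505 + 7282 + 6981 + 1427 + 815 + 9399 = 40672
Divide by 7: 40672 / 7 = 5810.286

5810.286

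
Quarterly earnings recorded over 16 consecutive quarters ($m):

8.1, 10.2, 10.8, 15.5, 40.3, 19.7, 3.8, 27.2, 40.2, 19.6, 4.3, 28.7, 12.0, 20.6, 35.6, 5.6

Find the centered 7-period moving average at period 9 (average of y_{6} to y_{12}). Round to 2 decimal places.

Sum of periods 6–12: 19.7 + 3.8 + 27.2 + 40.2 + 19.6 + 4.3 + 28.7 = 143.5
Divide by 7: 143.5 / 7 = 20.50

20.50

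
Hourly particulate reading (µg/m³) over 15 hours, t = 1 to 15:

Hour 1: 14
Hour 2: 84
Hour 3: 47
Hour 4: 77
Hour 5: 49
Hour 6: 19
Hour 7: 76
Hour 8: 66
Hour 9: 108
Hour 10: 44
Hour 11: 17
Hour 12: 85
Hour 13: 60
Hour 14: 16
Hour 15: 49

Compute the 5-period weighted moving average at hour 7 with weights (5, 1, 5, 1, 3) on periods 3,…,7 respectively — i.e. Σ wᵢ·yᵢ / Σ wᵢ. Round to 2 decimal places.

53.60

Weighted sum: 5·47 + 1·77 + 5·49 + 1·19 + 3·76 = 235 + 77 + 245 + 19 + 228 = 804
Weight total: 5 + 1 + 5 + 1 + 3 = 15
WMA = 804 / 15 = 53.60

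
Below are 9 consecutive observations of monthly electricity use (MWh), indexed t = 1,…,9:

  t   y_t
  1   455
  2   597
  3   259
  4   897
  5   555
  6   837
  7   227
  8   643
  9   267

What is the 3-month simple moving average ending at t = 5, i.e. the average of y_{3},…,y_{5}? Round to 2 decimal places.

570.33

Sum of periods 3–5: 259 + 897 + 555 = 1711
Divide by 3: 1711 / 3 = 570.33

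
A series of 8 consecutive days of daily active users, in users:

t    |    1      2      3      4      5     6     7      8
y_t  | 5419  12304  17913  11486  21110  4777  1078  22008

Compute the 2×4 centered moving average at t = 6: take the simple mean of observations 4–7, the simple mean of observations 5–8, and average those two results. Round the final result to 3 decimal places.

10928.000

Sum over 4–7: 11486 + 21110 + 4777 + 1078 = 38451
Sum over 5–8: 21110 + 4777 + 1078 + 22008 = 48973
CMA at t=6 = (38451 + 48973) / (2·4) = 87424 / 8 = 10928.000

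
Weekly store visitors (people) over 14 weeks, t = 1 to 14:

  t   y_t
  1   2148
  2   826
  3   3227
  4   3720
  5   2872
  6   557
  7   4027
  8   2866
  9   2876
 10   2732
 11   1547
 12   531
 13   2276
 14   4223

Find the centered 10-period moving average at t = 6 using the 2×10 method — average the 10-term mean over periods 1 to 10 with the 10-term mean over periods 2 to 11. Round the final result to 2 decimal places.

Sum over 1–10: 2148 + 826 + 3227 + 3720 + 2872 + 557 + 4027 + 2866 + 2876 + 2732 = 25851
Sum over 2–11: 826 + 3227 + 3720 + 2872 + 557 + 4027 + 2866 + 2876 + 2732 + 1547 = 25250
CMA at t=6 = (25851 + 25250) / (2·10) = 51101 / 20 = 2555.05

2555.05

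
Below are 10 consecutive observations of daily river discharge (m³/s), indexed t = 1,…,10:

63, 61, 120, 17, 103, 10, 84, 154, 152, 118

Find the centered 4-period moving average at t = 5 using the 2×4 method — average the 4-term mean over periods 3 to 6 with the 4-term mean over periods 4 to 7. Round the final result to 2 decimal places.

Sum over 3–6: 120 + 17 + 103 + 10 = 250
Sum over 4–7: 17 + 103 + 10 + 84 = 214
CMA at t=5 = (250 + 214) / (2·4) = 464 / 8 = 58.00

58.00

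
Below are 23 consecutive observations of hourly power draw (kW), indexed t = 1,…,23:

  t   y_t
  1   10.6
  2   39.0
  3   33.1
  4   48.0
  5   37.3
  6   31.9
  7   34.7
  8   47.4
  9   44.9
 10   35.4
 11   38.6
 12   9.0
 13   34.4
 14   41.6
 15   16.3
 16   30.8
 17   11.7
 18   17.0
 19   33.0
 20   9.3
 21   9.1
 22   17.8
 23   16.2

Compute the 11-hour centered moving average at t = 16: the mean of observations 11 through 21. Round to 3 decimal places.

22.800

Sum of periods 11–21: 38.6 + 9.0 + 34.4 + 41.6 + 16.3 + 30.8 + 11.7 + 17.0 + 33.0 + 9.3 + 9.1 = 250.8
Divide by 11: 250.8 / 11 = 22.800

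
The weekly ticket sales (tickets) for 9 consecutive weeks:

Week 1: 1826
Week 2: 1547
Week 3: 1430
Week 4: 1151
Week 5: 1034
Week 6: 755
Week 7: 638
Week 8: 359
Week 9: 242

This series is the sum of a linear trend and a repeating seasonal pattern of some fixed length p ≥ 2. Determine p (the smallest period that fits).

First differences y_{t+1} − y_t: -279, -117, -279, -117, -279, -117, …
The difference pattern repeats every 2 terms and not for any smaller step, so p = 2.

2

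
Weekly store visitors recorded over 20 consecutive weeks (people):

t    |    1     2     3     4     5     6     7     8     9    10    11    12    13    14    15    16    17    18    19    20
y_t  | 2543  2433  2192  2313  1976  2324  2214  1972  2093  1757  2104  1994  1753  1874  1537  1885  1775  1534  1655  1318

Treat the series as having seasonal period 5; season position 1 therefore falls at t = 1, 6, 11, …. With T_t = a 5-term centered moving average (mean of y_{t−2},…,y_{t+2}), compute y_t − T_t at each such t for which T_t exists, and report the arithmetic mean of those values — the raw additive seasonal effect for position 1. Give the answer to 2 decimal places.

164.00

Season position 1 occurs at t = 6, 11, 16 (where T_t is defined).
t=6: T_6 = 2159.8000; y_6 − T_6 = 2324 − 2159.8000 = 164.2000
t=11: T_11 = 1940.2000; y_11 − T_11 = 2104 − 1940.2000 = 163.8000
t=16: T_16 = 1721.0000; y_16 − T_16 = 1885 − 1721.0000 = 164.0000
Mean deviation: (164.2000 + 163.8000 + 164.0000) / 3 = 164.00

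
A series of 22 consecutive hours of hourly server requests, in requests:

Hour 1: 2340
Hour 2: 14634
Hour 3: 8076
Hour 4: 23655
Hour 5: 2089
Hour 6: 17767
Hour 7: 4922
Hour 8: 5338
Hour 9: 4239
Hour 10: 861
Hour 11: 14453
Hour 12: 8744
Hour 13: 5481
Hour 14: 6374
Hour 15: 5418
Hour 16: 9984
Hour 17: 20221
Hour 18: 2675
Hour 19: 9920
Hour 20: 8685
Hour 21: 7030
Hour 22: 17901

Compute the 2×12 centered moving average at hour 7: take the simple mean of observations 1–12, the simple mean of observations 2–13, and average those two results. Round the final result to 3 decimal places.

Sum over 1–12: 2340 + 14634 + 8076 + 23655 + 2089 + 17767 + 4922 + 5338 + 4239 + 861 + 14453 + 8744 = 107118
Sum over 2–13: 14634 + 8076 + 23655 + 2089 + 17767 + 4922 + 5338 + 4239 + 861 + 14453 + 8744 + 5481 = 110259
CMA at t=7 = (107118 + 110259) / (2·12) = 217377 / 24 = 9057.375

9057.375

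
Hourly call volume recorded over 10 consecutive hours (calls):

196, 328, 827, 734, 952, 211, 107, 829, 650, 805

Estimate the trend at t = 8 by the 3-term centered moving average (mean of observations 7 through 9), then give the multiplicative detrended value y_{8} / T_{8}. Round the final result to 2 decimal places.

1.57

Trend T_8 = (107 + 829 + 650) / 3 = 1586/3 = 528.6667
Ratio to trend: 829 / 528.6667 = 1.57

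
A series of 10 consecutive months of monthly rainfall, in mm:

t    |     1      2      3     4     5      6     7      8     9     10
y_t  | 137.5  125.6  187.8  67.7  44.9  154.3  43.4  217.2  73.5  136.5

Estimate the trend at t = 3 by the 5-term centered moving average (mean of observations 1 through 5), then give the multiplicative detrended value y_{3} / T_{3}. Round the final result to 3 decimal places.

1.666

Trend T_3 = (137.5 + 125.6 + 187.8 + 67.7 + 44.9) / 5 = 563.5/5 = 112.70000
Ratio to trend: 187.8 / 112.70000 = 1.666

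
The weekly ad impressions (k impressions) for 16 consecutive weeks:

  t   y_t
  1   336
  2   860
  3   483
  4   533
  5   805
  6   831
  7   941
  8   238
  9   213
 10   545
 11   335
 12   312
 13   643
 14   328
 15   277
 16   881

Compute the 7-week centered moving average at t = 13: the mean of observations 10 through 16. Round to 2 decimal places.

474.43

Sum of periods 10–16: 545 + 335 + 312 + 643 + 328 + 277 + 881 = 3321
Divide by 7: 3321 / 7 = 474.43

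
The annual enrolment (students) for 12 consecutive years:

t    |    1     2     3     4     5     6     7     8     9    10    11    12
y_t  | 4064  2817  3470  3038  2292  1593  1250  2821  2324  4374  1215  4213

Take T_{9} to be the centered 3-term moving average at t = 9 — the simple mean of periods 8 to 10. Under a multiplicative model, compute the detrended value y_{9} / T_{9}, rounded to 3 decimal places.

Trend T_9 = (2821 + 2324 + 4374) / 3 = 9519/3 = 3173.00000
Ratio to trend: 2324 / 3173.00000 = 0.732

0.732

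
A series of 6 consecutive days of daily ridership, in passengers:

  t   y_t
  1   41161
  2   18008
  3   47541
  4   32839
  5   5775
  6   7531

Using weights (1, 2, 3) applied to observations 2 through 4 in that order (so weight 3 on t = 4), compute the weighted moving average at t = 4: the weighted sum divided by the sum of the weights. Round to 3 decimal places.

Weighted sum: 1·18008 + 2·47541 + 3·32839 = 18008 + 95082 + 98517 = 211607
Weight total: 1 + 2 + 3 = 6
WMA = 211607 / 6 = 35267.833

35267.833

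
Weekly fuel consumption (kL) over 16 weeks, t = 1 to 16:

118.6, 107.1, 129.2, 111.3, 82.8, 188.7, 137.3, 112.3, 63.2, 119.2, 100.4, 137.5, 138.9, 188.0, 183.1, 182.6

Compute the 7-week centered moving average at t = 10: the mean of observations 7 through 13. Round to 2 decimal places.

Sum of periods 7–13: 137.3 + 112.3 + 63.2 + 119.2 + 100.4 + 137.5 + 138.9 = 808.8
Divide by 7: 808.8 / 7 = 115.54

115.54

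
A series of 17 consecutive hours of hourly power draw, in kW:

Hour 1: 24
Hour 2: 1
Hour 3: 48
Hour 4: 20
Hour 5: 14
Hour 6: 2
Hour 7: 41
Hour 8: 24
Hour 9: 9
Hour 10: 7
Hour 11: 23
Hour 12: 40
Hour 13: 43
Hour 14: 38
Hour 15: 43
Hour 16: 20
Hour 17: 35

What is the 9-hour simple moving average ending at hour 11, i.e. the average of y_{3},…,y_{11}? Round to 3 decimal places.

20.889

Sum of periods 3–11: 48 + 20 + 14 + 2 + 41 + 24 + 9 + 7 + 23 = 188
Divide by 9: 188 / 9 = 20.889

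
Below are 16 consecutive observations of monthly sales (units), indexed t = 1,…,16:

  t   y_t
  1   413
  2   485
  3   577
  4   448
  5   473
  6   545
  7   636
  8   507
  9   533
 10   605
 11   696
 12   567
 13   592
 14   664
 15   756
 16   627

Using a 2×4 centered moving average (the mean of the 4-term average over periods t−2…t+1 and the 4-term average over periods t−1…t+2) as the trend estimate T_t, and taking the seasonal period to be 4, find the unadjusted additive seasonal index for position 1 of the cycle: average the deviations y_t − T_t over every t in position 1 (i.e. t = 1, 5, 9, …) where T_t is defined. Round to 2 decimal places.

-45.04

Season position 1 occurs at t = 5, 9, 13 (where T_t is defined).
t=5: T_5 = 518.1250; y_5 − T_5 = 473 − 518.1250 = -45.1250
t=9: T_9 = 577.7500; y_9 − T_9 = 533 − 577.7500 = -44.7500
t=13: T_13 = 637.2500; y_13 − T_13 = 592 − 637.2500 = -45.2500
Mean deviation: (-45.1250 + -44.7500 + -45.2500) / 3 = -45.04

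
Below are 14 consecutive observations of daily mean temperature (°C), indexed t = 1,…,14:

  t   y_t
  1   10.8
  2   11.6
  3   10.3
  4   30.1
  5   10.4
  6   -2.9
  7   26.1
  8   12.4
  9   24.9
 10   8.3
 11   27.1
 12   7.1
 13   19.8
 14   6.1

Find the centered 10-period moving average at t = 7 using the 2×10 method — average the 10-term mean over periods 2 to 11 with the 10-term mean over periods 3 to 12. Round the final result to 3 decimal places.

Sum over 2–11: 11.6 + 10.3 + 30.1 + 10.4 + (-2.9) + 26.1 + 12.4 + 24.9 + 8.3 + 27.1 = 158.3
Sum over 3–12: 10.3 + 30.1 + 10.4 + (-2.9) + 26.1 + 12.4 + 24.9 + 8.3 + 27.1 + 7.1 = 153.8
CMA at t=7 = (158.3 + 153.8) / (2·10) = 312.1 / 20 = 15.605

15.605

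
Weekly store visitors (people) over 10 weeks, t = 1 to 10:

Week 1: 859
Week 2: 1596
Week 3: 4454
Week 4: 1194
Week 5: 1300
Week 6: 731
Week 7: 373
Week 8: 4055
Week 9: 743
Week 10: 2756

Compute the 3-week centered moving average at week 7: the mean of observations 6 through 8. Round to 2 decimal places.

Sum of periods 6–8: 731 + 373 + 4055 = 5159
Divide by 3: 5159 / 3 = 1719.67

1719.67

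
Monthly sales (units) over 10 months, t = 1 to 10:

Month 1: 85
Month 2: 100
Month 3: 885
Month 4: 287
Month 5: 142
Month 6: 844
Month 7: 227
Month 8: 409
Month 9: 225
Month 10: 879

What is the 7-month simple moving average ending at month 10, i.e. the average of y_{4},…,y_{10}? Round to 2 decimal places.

Sum of periods 4–10: 287 + 142 + 844 + 227 + 409 + 225 + 879 = 3013
Divide by 7: 3013 / 7 = 430.43

430.43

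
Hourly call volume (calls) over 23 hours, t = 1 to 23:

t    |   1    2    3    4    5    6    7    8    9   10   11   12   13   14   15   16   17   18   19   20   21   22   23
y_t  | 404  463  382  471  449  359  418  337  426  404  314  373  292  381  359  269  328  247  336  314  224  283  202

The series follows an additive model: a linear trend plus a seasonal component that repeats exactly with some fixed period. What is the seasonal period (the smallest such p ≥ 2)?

First differences y_{t+1} − y_t: 59, -81, 89, -22, -90, 59, -81, 89, -22, -90, 59, -81, …
The difference pattern repeats every 5 terms and not for any smaller step, so p = 5.

5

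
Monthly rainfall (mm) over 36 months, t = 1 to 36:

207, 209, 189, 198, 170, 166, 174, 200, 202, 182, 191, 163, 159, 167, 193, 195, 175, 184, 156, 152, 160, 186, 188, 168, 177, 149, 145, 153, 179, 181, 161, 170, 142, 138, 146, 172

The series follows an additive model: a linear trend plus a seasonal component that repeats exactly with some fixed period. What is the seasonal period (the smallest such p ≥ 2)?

7

First differences y_{t+1} − y_t: 2, -20, 9, -28, -4, 8, 26, 2, -20, 9, -28, -4, 8, 26, 2, -20, …
The difference pattern repeats every 7 terms and not for any smaller step, so p = 7.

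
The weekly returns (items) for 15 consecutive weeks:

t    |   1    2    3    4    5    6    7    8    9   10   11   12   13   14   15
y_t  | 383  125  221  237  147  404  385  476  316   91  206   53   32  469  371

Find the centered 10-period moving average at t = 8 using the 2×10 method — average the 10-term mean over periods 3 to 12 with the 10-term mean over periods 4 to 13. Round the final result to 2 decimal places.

Sum over 3–12: 221 + 237 + 147 + 404 + 385 + 476 + 316 + 91 + 206 + 53 = 2536
Sum over 4–13: 237 + 147 + 404 + 385 + 476 + 316 + 91 + 206 + 53 + 32 = 2347
CMA at t=8 = (2536 + 2347) / (2·10) = 4883 / 20 = 244.15

244.15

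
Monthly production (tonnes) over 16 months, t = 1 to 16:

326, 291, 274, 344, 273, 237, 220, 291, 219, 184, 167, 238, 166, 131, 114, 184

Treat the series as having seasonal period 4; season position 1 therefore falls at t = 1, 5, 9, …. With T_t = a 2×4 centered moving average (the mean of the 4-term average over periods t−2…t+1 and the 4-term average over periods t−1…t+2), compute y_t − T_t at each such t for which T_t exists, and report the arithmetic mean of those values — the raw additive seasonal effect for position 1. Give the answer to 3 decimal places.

Season position 1 occurs at t = 5, 9, 13 (where T_t is defined).
t=5: T_5 = 275.25000; y_5 − T_5 = 273 − 275.25000 = -2.25000
t=9: T_9 = 221.87500; y_9 − T_9 = 219 − 221.87500 = -2.87500
t=13: T_13 = 168.87500; y_13 − T_13 = 166 − 168.87500 = -2.87500
Mean deviation: (-2.25000 + -2.87500 + -2.87500) / 3 = -2.667

-2.667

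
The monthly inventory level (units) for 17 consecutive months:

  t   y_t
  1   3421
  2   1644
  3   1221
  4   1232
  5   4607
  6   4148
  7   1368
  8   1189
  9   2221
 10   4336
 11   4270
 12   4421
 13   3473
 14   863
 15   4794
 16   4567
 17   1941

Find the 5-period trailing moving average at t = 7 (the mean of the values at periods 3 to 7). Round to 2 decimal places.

Sum of periods 3–7: 1221 + 1232 + 4607 + 4148 + 1368 = 12576
Divide by 5: 12576 / 5 = 2515.20

2515.20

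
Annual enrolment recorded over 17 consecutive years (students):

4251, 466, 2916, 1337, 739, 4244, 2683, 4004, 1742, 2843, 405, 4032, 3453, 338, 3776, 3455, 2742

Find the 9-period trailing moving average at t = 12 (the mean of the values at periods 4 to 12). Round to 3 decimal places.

Sum of periods 4–12: 1337 + 739 + 4244 + 2683 + 4004 + 1742 + 2843 + 405 + 4032 = 22029
Divide by 9: 22029 / 9 = 2447.667

2447.667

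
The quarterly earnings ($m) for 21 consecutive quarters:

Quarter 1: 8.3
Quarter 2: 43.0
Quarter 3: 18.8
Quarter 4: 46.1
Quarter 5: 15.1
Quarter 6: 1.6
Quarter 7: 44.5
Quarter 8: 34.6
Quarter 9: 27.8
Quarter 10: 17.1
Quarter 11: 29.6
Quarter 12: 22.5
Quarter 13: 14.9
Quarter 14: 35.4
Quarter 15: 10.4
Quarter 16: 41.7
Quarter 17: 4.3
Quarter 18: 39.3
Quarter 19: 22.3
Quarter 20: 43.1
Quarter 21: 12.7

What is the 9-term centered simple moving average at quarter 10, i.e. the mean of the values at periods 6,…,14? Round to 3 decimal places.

25.333

Sum of periods 6–14: 1.6 + 44.5 + 34.6 + 27.8 + 17.1 + 29.6 + 22.5 + 14.9 + 35.4 = 228.0
Divide by 9: 228.0 / 9 = 25.333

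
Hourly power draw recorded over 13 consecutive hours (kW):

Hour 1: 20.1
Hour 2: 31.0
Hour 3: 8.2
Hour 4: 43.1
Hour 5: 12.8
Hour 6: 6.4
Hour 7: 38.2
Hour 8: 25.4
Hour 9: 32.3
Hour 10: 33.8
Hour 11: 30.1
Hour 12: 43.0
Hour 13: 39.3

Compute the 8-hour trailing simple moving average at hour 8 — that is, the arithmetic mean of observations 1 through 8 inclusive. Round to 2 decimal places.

Sum of periods 1–8: 20.1 + 31.0 + 8.2 + 43.1 + 12.8 + 6.4 + 38.2 + 25.4 = 185.2
Divide by 8: 185.2 / 8 = 23.15

23.15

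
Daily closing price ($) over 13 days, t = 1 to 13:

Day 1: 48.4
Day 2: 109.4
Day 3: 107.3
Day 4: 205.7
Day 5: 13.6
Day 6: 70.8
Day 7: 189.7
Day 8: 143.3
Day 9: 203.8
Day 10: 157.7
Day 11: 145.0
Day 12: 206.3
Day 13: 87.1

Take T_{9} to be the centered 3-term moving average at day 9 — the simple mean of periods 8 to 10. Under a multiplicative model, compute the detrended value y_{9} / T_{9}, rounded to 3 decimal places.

1.211

Trend T_9 = (143.3 + 203.8 + 157.7) / 3 = 504.8/3 = 168.26667
Ratio to trend: 203.8 / 168.26667 = 1.211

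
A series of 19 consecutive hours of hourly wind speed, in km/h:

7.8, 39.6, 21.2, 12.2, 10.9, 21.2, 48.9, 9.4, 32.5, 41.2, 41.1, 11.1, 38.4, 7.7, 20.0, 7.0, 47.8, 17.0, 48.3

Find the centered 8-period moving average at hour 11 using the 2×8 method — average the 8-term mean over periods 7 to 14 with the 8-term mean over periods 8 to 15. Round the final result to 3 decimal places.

Sum over 7–14: 48.9 + 9.4 + 32.5 + 41.2 + 41.1 + 11.1 + 38.4 + 7.7 = 230.3
Sum over 8–15: 9.4 + 32.5 + 41.2 + 41.1 + 11.1 + 38.4 + 7.7 + 20.0 = 201.4
CMA at t=11 = (230.3 + 201.4) / (2·8) = 431.7 / 16 = 26.981

26.981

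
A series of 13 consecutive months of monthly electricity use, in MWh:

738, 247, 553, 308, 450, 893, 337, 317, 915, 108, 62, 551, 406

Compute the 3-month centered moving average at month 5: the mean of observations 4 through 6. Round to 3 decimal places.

550.333

Sum of periods 4–6: 308 + 450 + 893 = 1651
Divide by 3: 1651 / 3 = 550.333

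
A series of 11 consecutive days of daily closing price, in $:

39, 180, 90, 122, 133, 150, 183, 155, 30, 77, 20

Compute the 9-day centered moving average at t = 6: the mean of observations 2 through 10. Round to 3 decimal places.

124.444

Sum of periods 2–10: 180 + 90 + 122 + 133 + 150 + 183 + 155 + 30 + 77 = 1120
Divide by 9: 1120 / 9 = 124.444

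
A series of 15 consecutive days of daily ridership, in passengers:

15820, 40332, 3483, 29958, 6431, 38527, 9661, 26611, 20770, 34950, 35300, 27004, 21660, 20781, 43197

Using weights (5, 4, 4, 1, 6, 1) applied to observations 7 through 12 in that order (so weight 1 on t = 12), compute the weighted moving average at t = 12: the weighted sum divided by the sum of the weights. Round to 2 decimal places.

Weighted sum: 5·9661 + 4·26611 + 4·20770 + 1·34950 + 6·35300 + 1·27004 = 48305 + 106444 + 83080 + 34950 + 211800 + 27004 = 511583
Weight total: 5 + 4 + 4 + 1 + 6 + 1 = 21
WMA = 511583 / 21 = 24361.10

24361.10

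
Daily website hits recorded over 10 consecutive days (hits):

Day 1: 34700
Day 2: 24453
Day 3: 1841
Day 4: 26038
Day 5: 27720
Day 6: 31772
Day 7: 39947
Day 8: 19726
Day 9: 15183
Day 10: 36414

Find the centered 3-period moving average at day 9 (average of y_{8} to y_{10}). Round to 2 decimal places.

Sum of periods 8–10: 19726 + 15183 + 36414 = 71323
Divide by 3: 71323 / 3 = 23774.33

23774.33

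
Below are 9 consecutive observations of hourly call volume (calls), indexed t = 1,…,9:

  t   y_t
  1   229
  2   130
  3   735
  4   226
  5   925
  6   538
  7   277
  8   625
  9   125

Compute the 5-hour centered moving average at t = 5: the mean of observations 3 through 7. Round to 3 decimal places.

540.200

Sum of periods 3–7: 735 + 226 + 925 + 538 + 277 = 2701
Divide by 5: 2701 / 5 = 540.200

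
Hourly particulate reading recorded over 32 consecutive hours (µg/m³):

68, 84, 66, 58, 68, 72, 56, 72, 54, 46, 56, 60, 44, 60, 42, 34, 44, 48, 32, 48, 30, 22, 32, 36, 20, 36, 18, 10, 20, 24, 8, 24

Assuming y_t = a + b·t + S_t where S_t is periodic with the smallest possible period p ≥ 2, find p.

6

First differences y_{t+1} − y_t: 16, -18, -8, 10, 4, -16, 16, -18, -8, 10, 4, -16, 16, -18, …
The difference pattern repeats every 6 terms and not for any smaller step, so p = 6.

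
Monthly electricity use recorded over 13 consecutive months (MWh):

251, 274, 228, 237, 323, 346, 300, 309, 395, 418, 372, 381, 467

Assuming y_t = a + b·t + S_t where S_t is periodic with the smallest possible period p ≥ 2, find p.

4

First differences y_{t+1} − y_t: 23, -46, 9, 86, 23, -46, 9, 86, 23, -46, …
The difference pattern repeats every 4 terms and not for any smaller step, so p = 4.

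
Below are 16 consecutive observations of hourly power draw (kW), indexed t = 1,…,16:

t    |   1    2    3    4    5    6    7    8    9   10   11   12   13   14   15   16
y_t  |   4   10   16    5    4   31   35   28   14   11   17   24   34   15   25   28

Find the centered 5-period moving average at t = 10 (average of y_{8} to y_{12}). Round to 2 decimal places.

Sum of periods 8–12: 28 + 14 + 11 + 17 + 24 = 94
Divide by 5: 94 / 5 = 18.80

18.80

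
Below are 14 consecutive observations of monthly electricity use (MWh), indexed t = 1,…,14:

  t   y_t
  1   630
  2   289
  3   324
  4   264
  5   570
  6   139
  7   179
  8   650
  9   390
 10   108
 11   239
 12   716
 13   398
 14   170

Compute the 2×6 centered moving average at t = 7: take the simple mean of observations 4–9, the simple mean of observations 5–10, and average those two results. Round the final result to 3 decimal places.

Sum over 4–9: 264 + 570 + 139 + 179 + 650 + 390 = 2192
Sum over 5–10: 570 + 139 + 179 + 650 + 390 + 108 = 2036
CMA at t=7 = (2192 + 2036) / (2·6) = 4228 / 12 = 352.333

352.333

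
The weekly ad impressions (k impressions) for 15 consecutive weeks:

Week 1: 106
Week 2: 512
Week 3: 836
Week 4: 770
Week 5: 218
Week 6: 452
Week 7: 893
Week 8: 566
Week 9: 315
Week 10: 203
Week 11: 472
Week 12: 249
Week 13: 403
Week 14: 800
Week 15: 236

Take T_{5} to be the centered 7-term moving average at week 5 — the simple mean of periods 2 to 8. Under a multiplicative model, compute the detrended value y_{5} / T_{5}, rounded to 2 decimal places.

Trend T_5 = (512 + 836 + 770 + 218 + 452 + 893 + 566) / 7 = 4247/7 = 606.7143
Ratio to trend: 218 / 606.7143 = 0.36

0.36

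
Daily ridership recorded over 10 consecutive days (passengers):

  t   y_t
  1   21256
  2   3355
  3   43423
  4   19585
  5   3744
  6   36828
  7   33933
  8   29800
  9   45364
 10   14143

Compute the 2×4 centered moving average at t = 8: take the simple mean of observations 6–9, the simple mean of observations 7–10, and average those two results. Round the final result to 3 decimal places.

Sum over 6–9: 36828 + 33933 + 29800 + 45364 = 145925
Sum over 7–10: 33933 + 29800 + 45364 + 14143 = 123240
CMA at t=8 = (145925 + 123240) / (2·4) = 269165 / 8 = 33645.625

33645.625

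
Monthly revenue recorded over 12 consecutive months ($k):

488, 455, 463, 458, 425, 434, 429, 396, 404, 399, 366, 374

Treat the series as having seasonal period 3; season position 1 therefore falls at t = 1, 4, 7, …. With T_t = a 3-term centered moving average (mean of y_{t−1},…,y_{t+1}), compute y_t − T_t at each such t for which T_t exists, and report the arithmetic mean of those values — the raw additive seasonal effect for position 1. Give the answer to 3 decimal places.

9.333

Season position 1 occurs at t = 4, 7, 10 (where T_t is defined).
t=4: T_4 = 448.66667; y_4 − T_4 = 458 − 448.66667 = 9.33333
t=7: T_7 = 419.66667; y_7 − T_7 = 429 − 419.66667 = 9.33333
t=10: T_10 = 389.66667; y_10 − T_10 = 399 − 389.66667 = 9.33333
Mean deviation: (9.33333 + 9.33333 + 9.33333) / 3 = 9.333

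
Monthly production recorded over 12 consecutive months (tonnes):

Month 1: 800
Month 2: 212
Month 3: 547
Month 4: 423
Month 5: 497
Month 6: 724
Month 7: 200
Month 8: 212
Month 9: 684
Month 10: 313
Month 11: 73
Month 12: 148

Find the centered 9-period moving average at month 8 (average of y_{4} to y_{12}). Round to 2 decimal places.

Sum of periods 4–12: 423 + 497 + 724 + 200 + 212 + 684 + 313 + 73 + 148 = 3274
Divide by 9: 3274 / 9 = 363.78

363.78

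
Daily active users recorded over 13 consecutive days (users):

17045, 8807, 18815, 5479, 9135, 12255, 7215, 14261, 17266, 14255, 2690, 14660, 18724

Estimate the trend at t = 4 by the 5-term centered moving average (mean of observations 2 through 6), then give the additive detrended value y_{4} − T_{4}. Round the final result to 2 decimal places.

Trend T_4 = (8807 + 18815 + 5479 + 9135 + 12255) / 5 = 54491/5 = 10898.2000
Detrended value: 5479 − 10898.2000 = -5419.20

-5419.20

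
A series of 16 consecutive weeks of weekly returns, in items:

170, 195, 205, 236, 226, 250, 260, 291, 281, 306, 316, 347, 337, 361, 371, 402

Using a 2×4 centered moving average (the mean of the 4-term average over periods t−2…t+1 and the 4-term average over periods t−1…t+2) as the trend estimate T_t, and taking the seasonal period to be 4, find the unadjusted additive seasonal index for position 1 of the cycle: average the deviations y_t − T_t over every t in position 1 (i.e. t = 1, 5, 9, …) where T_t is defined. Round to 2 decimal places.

Season position 1 occurs at t = 5, 9, 13 (where T_t is defined).
t=5: T_5 = 236.1250; y_5 − T_5 = 226 − 236.1250 = -10.1250
t=9: T_9 = 291.5000; y_9 − T_9 = 281 − 291.5000 = -10.5000
t=13: T_13 = 347.1250; y_13 − T_13 = 337 − 347.1250 = -10.1250
Mean deviation: (-10.1250 + -10.5000 + -10.1250) / 3 = -10.25

-10.25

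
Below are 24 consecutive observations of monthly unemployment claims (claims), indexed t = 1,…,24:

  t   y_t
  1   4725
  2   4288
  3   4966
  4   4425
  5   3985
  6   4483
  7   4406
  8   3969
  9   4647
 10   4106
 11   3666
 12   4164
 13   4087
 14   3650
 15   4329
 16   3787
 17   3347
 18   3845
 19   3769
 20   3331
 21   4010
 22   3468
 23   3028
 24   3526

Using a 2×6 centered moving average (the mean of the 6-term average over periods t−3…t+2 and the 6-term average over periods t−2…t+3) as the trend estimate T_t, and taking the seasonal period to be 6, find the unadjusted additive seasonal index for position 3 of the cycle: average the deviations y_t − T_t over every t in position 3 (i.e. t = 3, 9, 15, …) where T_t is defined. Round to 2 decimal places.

Season position 3 occurs at t = 9, 15, 21 (where T_t is defined).
t=9: T_9 = 4186.2500; y_9 − T_9 = 4647 − 4186.2500 = 460.7500
t=15: T_15 = 3867.4167; y_15 − T_15 = 4329 − 3867.4167 = 461.5833
t=21: T_21 = 3548.5833; y_21 − T_21 = 4010 − 3548.5833 = 461.4167
Mean deviation: (460.7500 + 461.5833 + 461.4167) / 3 = 461.25

461.25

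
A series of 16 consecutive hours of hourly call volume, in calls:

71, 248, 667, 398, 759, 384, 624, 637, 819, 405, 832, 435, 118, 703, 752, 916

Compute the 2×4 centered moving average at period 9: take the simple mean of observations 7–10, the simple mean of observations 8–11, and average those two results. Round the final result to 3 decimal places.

647.250

Sum over 7–10: 624 + 637 + 819 + 405 = 2485
Sum over 8–11: 637 + 819 + 405 + 832 = 2693
CMA at t=9 = (2485 + 2693) / (2·4) = 5178 / 8 = 647.250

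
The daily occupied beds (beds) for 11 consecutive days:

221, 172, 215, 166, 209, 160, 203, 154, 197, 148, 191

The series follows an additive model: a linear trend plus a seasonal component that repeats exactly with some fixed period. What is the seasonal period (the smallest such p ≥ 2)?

First differences y_{t+1} − y_t: -49, 43, -49, 43, -49, 43, …
The difference pattern repeats every 2 terms and not for any smaller step, so p = 2.

2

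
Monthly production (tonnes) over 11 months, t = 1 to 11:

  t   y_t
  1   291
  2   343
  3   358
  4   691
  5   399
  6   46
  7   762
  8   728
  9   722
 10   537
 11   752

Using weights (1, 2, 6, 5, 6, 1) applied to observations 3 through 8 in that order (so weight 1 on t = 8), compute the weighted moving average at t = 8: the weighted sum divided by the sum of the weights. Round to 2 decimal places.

460.19

Weighted sum: 1·358 + 2·691 + 6·399 + 5·46 + 6·762 + 1·728 = 358 + 1382 + 2394 + 230 + 4572 + 728 = 9664
Weight total: 1 + 2 + 6 + 5 + 6 + 1 = 21
WMA = 9664 / 21 = 460.19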